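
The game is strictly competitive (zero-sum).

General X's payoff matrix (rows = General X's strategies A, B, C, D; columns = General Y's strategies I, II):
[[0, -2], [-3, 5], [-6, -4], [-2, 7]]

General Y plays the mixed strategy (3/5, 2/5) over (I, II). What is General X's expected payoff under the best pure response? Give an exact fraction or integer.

8/5

A: (0)·(3/5) + (-2)·(2/5) = -4/5.
B: (-3)·(3/5) + (5)·(2/5) = 1/5.
C: (-6)·(3/5) + (-4)·(2/5) = -26/5.
D: (-2)·(3/5) + (7)·(2/5) = 8/5.
The best pure response is D with expected payoff 8/5.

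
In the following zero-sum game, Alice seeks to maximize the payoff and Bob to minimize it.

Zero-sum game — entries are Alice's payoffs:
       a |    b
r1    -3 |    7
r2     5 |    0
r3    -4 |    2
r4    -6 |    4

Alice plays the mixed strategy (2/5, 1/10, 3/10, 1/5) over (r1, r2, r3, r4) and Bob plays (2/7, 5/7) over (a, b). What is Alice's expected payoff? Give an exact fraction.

Against (2/7, 5/7), each row's expected payoff is r1: 29/7; r2: 10/7; r3: 2/7; r4: 8/7.
Taking the (2/5, 1/10, 3/10, 1/5)-weighted average: (2/5)·(29/7) + (1/10)·(10/7) + (3/10)·(2/7) + (1/5)·(8/7) = 74/35.

74/35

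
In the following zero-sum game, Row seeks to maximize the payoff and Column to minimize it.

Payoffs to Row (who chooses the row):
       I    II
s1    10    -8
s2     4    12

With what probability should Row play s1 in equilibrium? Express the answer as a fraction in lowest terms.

4/13

Row minima are -8 and 4, so Row's maximin is 4; column maxima are 10 and 12, so Column's minimax is 10. These differ, so the equilibrium is in mixed strategies.
Let Row play s1 with probability p. Column is indifferent when 10p + 4(1−p) = −8p + 12(1−p), giving p = 4/13.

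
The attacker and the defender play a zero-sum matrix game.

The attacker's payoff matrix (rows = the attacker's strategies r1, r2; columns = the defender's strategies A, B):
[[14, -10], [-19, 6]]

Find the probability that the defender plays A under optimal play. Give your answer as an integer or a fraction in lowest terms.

16/49

Row minima are -10 and -19, so the attacker's maximin is -10; column maxima are 14 and 6, so the defender's minimax is 6. These differ, so the equilibrium is in mixed strategies.
Let the defender play A with probability q. The attacker is indifferent when 14q − 10(1−q) = −19q + 6(1−q), giving q = 16/49.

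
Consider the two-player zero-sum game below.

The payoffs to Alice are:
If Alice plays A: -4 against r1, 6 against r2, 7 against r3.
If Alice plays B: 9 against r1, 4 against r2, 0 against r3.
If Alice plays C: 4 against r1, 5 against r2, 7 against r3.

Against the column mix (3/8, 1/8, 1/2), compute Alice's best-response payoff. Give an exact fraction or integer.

45/8

A: (-4)·(3/8) + (6)·(1/8) + (7)·(1/2) = 11/4.
B: (9)·(3/8) + (4)·(1/8) + (0)·(1/2) = 31/8.
C: (4)·(3/8) + (5)·(1/8) + (7)·(1/2) = 45/8.
The best pure response is C with expected payoff 45/8.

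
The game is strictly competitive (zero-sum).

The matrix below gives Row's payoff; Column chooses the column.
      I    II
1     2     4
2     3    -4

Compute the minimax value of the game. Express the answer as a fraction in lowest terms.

20/9

Row minima are 2 and -4, so Row's maximin is 2; column maxima are 3 and 4, so Column's minimax is 3. These differ, so the equilibrium is in mixed strategies.
Let Row play 1 with probability p. Column is indifferent when 2p + 3(1−p) = 4p − 4(1−p), giving p = 7/9.
Let Column play I with probability q. Row is indifferent when 2q + 4(1−q) = 3q − 4(1−q), giving q = 8/9.
The value is 2·(8/9) + (4)·(1/9) = 20/9.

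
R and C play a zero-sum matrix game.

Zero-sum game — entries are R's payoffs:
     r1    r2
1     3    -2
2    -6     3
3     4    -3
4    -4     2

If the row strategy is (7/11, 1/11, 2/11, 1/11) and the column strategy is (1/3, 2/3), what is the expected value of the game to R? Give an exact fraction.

Against (1/3, 2/3), each row's expected payoff is 1: -1/3; 2: 0; 3: -2/3; 4: 0.
Taking the (7/11, 1/11, 2/11, 1/11)-weighted average: (7/11)·(-1/3) + (1/11)·(0) + (2/11)·(-2/3) + (1/11)·(0) = -1/3.

-1/3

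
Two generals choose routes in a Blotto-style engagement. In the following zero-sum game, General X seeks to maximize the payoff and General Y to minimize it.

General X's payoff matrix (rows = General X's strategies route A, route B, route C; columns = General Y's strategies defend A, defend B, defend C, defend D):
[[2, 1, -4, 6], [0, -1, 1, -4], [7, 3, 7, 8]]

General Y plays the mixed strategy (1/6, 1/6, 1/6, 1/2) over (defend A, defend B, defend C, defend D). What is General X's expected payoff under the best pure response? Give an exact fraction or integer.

41/6

route A: (2)·(1/6) + (1)·(1/6) + (-4)·(1/6) + (6)·(1/2) = 17/6.
route B: (0)·(1/6) + (-1)·(1/6) + (1)·(1/6) + (-4)·(1/2) = -2.
route C: (7)·(1/6) + (3)·(1/6) + (7)·(1/6) + (8)·(1/2) = 41/6.
The best pure response is route C with expected payoff 41/6.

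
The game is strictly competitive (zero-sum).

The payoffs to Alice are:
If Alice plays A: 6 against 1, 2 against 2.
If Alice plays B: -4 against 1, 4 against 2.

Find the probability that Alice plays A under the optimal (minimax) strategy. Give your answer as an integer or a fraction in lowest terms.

2/3

Row minima are 2 and -4, so Alice's maximin is 2; column maxima are 6 and 4, so Bob's minimax is 4. These differ, so the equilibrium is in mixed strategies.
Let Alice play A with probability p. Bob is indifferent when 6p − 4(1−p) = 2p + 4(1−p), giving p = 2/3.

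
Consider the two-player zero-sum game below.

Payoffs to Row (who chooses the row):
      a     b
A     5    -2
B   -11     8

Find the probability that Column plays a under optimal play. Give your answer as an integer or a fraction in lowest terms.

5/13

Row minima are -2 and -11, so Row's maximin is -2; column maxima are 5 and 8, so Column's minimax is 5. These differ, so the equilibrium is in mixed strategies.
Let Column play a with probability q. Row is indifferent when 5q − 2(1−q) = −11q + 8(1−q), giving q = 5/13.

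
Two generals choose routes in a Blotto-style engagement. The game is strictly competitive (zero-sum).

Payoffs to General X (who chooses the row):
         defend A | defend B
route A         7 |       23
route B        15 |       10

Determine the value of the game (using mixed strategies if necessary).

Row minima are 7 and 10, so General X's maximin is 10; column maxima are 15 and 23, so General Y's minimax is 15. These differ, so the equilibrium is in mixed strategies.
Let General X play route A with probability p. General Y is indifferent when 7p + 15(1−p) = 23p + 10(1−p), giving p = 5/21.
Let General Y play defend A with probability q. General X is indifferent when 7q + 23(1−q) = 15q + 10(1−q), giving q = 13/21.
The value is 7·(13/21) + (23)·(8/21) = 275/21.

275/21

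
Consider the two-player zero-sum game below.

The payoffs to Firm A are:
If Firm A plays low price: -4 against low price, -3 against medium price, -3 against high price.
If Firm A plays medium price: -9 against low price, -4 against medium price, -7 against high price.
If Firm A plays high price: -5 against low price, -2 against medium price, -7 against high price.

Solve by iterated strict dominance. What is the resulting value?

-4

Row medium price is strictly dominated by row low price (-4>-9, -3>-4, -3>-7); eliminate medium price.
Column medium price is strictly dominated by low price for Firm B (-4<-3, -5<-2); eliminate medium price.
Row high price is strictly dominated by row low price (-4>-5, -3>-7); eliminate high price.
Column high price is strictly dominated by low price for Firm B (-4<-3); eliminate high price.
Only (low price, low price) remains, with payoff -4.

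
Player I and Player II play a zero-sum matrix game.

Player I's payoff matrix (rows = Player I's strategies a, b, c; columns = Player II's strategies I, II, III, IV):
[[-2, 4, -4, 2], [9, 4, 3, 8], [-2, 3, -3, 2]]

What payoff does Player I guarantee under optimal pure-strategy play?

Row minima: -4, 3, -3 → Player I's maximin is 3.
Column maxima: 9, 4, 3, 8 → Player II's minimax is 3.
They coincide at (b, III), so the value is 3.

3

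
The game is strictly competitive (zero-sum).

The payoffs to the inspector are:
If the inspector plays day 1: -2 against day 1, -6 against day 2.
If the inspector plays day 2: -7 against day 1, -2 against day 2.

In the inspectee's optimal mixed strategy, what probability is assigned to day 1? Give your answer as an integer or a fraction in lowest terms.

4/9

Row minima are -6 and -7, so the inspector's maximin is -6; column maxima are -2 and -2, so the inspectee's minimax is -2. These differ, so the equilibrium is in mixed strategies.
Let the inspectee play day 1 with probability q. The inspector is indifferent when −2q − 6(1−q) = −7q − 2(1−q), giving q = 4/9.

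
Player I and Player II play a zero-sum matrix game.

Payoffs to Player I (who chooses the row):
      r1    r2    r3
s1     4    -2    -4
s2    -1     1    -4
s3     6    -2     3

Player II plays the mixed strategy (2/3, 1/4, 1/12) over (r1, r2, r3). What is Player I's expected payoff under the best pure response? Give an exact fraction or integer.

15/4

s1: (4)·(2/3) + (-2)·(1/4) + (-4)·(1/12) = 11/6.
s2: (-1)·(2/3) + (1)·(1/4) + (-4)·(1/12) = -3/4.
s3: (6)·(2/3) + (-2)·(1/4) + (3)·(1/12) = 15/4.
The best pure response is s3 with expected payoff 15/4.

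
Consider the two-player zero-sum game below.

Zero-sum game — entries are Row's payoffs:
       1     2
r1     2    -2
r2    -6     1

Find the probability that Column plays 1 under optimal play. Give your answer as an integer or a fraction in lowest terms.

3/11

Row minima are -2 and -6, so Row's maximin is -2; column maxima are 2 and 1, so Column's minimax is 1. These differ, so the equilibrium is in mixed strategies.
Let Column play 1 with probability q. Row is indifferent when 2q − 2(1−q) = −6q + (1−q), giving q = 3/11.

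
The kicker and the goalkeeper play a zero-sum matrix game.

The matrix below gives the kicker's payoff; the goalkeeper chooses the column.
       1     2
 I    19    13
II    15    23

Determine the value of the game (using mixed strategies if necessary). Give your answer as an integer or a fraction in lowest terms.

121/7

Row minima are 13 and 15, so the kicker's maximin is 15; column maxima are 19 and 23, so the goalkeeper's minimax is 19. These differ, so the equilibrium is in mixed strategies.
Let the kicker play I with probability p. The goalkeeper is indifferent when 19p + 15(1−p) = 13p + 23(1−p), giving p = 4/7.
Let the goalkeeper play 1 with probability q. The kicker is indifferent when 19q + 13(1−q) = 15q + 23(1−q), giving q = 5/7.
The value is 19·(5/7) + (13)·(2/7) = 121/7.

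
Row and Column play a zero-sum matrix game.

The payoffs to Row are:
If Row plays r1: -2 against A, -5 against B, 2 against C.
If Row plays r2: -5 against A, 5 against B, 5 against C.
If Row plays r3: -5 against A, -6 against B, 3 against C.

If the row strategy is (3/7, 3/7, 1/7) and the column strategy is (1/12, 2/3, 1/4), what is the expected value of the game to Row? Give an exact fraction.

Against (1/12, 2/3, 1/4), each row's expected payoff is r1: -3; r2: 25/6; r3: -11/3.
Taking the (3/7, 3/7, 1/7)-weighted average: (3/7)·(-3) + (3/7)·(25/6) + (1/7)·(-11/3) = -1/42.

-1/42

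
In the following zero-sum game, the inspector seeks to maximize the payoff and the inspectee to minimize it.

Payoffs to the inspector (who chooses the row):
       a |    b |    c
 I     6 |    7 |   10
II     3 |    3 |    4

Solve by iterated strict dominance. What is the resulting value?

Row II is strictly dominated by row I (6>3, 7>3, 10>4); eliminate II.
Column b is strictly dominated by a for the inspectee (6<7); eliminate b.
Column c is strictly dominated by a for the inspectee (6<10); eliminate c.
Only (I, a) remains, with payoff 6.

6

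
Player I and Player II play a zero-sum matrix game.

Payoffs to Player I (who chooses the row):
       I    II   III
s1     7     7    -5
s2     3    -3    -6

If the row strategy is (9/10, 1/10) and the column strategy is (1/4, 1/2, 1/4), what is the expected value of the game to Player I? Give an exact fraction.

Against (1/4, 1/2, 1/4), each row's expected payoff is s1: 4; s2: -9/4.
Taking the (9/10, 1/10)-weighted average: (9/10)·(4) + (1/10)·(-9/4) = 27/8.

27/8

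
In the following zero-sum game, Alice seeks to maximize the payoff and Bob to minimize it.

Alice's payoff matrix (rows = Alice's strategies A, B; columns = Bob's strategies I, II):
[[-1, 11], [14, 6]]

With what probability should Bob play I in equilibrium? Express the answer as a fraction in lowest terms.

Row minima are -1 and 6, so Alice's maximin is 6; column maxima are 14 and 11, so Bob's minimax is 11. These differ, so the equilibrium is in mixed strategies.
Let Bob play I with probability q. Alice is indifferent when −q + 11(1−q) = 14q + 6(1−q), giving q = 1/4.

1/4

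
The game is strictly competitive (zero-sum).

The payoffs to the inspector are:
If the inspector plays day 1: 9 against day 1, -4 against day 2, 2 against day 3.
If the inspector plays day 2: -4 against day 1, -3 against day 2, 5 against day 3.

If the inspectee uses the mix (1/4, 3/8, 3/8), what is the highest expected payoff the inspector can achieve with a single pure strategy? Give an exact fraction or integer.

3/2

day 1: (9)·(1/4) + (-4)·(3/8) + (2)·(3/8) = 3/2.
day 2: (-4)·(1/4) + (-3)·(3/8) + (5)·(3/8) = -1/4.
The best pure response is day 1 with expected payoff 3/2.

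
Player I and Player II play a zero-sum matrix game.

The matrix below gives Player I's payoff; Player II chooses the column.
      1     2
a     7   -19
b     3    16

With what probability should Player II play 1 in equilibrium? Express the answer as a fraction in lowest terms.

Row minima are -19 and 3, so Player I's maximin is 3; column maxima are 7 and 16, so Player II's minimax is 7. These differ, so the equilibrium is in mixed strategies.
Let Player II play 1 with probability q. Player I is indifferent when 7q − 19(1−q) = 3q + 16(1−q), giving q = 35/39.

35/39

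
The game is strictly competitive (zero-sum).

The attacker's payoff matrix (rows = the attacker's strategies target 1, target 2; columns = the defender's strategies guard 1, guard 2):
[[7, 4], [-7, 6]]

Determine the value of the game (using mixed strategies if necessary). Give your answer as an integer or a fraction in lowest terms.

Row minima are 4 and -7, so the attacker's maximin is 4; column maxima are 7 and 6, so the defender's minimax is 6. These differ, so the equilibrium is in mixed strategies.
Let the attacker play target 1 with probability p. The defender is indifferent when 7p − 7(1−p) = 4p + 6(1−p), giving p = 13/16.
Let the defender play guard 1 with probability q. The attacker is indifferent when 7q + 4(1−q) = −7q + 6(1−q), giving q = 1/8.
The value is 7·(1/8) + (4)·(7/8) = 35/8.

35/8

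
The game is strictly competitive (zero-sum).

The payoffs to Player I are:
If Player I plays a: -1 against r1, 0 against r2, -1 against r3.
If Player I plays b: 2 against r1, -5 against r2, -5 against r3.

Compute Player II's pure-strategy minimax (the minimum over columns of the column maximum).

The worst case (largest entry) in each column is r1: 2, r2: 0, r3: -1.
The best (smallest) of these is -1.

-1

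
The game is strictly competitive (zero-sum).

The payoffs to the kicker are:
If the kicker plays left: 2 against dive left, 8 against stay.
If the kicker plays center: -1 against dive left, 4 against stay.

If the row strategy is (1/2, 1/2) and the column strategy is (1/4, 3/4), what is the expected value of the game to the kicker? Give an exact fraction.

Against (1/4, 3/4), each row's expected payoff is left: 13/2; center: 11/4.
Taking the (1/2, 1/2)-weighted average: (1/2)·(13/2) + (1/2)·(11/4) = 37/8.

37/8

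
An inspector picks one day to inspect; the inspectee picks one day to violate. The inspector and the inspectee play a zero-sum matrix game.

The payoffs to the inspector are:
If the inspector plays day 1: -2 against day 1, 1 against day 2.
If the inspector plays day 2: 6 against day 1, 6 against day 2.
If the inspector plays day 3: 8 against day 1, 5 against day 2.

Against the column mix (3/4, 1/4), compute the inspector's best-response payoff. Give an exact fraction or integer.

day 1: (-2)·(3/4) + (1)·(1/4) = -5/4.
day 2: (6)·(3/4) + (6)·(1/4) = 6.
day 3: (8)·(3/4) + (5)·(1/4) = 29/4.
The best pure response is day 3 with expected payoff 29/4.

29/4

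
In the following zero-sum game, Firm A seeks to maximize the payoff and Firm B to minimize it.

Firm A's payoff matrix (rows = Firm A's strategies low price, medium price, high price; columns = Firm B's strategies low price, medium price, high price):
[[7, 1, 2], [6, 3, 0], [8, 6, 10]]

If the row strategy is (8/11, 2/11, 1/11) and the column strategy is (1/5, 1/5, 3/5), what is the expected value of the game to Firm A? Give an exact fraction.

174/55

Against (1/5, 1/5, 3/5), each row's expected payoff is low price: 14/5; medium price: 9/5; high price: 44/5.
Taking the (8/11, 2/11, 1/11)-weighted average: (8/11)·(14/5) + (2/11)·(9/5) + (1/11)·(44/5) = 174/55.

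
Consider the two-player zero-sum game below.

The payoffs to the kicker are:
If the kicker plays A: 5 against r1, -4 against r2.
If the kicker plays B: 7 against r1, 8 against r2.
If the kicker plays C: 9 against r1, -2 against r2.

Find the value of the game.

Row A is strictly dominated by row C, so the kicker never plays it.
The remaining 2×2 game on (B, C) × (r1, r2) has no saddle point. Let the kicker play B with probability p; indifference gives 7p + 9(1−p) = 8p − 2(1−p), so p = 11/12.
Similarly the goalkeeper's optimal q on r1 is 5/6, and the value is 7·(5/6) + (8)·(1/6) = 43/6.

43/6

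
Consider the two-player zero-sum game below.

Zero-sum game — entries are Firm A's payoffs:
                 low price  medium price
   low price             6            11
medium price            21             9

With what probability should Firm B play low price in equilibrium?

2/17

Row minima are 6 and 9, so Firm A's maximin is 9; column maxima are 21 and 11, so Firm B's minimax is 11. These differ, so the equilibrium is in mixed strategies.
Let Firm B play low price with probability q. Firm A is indifferent when 6q + 11(1−q) = 21q + 9(1−q), giving q = 2/17.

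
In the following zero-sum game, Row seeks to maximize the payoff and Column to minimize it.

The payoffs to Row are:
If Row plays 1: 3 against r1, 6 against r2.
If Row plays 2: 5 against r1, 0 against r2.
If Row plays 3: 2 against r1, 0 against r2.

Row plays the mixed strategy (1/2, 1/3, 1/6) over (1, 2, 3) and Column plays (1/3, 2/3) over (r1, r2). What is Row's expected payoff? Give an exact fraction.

19/6

Against (1/3, 2/3), each row's expected payoff is 1: 5; 2: 5/3; 3: 2/3.
Taking the (1/2, 1/3, 1/6)-weighted average: (1/2)·(5) + (1/3)·(5/3) + (1/6)·(2/3) = 19/6.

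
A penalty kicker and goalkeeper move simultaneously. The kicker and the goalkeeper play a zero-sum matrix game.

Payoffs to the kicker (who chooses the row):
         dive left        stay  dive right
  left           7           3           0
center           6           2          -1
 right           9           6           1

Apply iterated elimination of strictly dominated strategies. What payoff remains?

1

Column dive left is strictly dominated by stay for the goalkeeper (3<7, 2<6, 6<9); eliminate dive left.
Row left is strictly dominated by row right (6>3, 1>0); eliminate left.
Row center is strictly dominated by row right (6>2, 1>-1); eliminate center.
Column stay is strictly dominated by dive right for the goalkeeper (1<6); eliminate stay.
Only (right, dive right) remains, with payoff 1.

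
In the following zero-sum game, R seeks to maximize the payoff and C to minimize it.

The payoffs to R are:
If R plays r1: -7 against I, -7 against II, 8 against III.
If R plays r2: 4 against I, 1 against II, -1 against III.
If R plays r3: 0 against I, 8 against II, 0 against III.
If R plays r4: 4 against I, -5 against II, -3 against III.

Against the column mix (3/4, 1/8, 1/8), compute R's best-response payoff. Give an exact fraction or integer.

3

r1: (-7)·(3/4) + (-7)·(1/8) + (8)·(1/8) = -41/8.
r2: (4)·(3/4) + (1)·(1/8) + (-1)·(1/8) = 3.
r3: (0)·(3/4) + (8)·(1/8) + (0)·(1/8) = 1.
r4: (4)·(3/4) + (-5)·(1/8) + (-3)·(1/8) = 2.
The best pure response is r2 with expected payoff 3.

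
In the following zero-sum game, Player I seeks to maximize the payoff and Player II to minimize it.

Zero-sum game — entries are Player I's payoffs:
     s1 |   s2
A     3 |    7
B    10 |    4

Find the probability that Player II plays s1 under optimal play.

Row minima are 3 and 4, so Player I's maximin is 4; column maxima are 10 and 7, so Player II's minimax is 7. These differ, so the equilibrium is in mixed strategies.
Let Player II play s1 with probability q. Player I is indifferent when 3q + 7(1−q) = 10q + 4(1−q), giving q = 3/10.

3/10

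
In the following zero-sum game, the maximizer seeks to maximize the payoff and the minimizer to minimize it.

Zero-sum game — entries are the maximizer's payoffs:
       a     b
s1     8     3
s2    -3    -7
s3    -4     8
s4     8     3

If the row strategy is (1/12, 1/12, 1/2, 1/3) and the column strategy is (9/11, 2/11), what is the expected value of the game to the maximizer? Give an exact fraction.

229/132

Against (9/11, 2/11), each row's expected payoff is s1: 78/11; s2: -41/11; s3: -20/11; s4: 78/11.
Taking the (1/12, 1/12, 1/2, 1/3)-weighted average: (1/12)·(78/11) + (1/12)·(-41/11) + (1/2)·(-20/11) + (1/3)·(78/11) = 229/132.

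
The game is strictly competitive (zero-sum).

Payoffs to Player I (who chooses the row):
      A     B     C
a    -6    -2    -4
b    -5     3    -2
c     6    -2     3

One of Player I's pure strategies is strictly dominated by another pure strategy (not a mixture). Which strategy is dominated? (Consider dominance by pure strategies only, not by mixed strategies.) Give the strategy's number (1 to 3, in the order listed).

Compare a with b: -5 > -6, 3 > -2, -2 > -4.
So b strictly dominates a for Player I; a is strictly dominated.

1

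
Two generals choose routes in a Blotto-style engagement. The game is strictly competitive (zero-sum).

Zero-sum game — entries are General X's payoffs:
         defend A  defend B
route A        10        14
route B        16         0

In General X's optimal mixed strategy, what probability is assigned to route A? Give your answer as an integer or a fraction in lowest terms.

Row minima are 10 and 0, so General X's maximin is 10; column maxima are 16 and 14, so General Y's minimax is 14. These differ, so the equilibrium is in mixed strategies.
Let General X play route A with probability p. General Y is indifferent when 10p + 16(1−p) = 14p, giving p = 4/5.

4/5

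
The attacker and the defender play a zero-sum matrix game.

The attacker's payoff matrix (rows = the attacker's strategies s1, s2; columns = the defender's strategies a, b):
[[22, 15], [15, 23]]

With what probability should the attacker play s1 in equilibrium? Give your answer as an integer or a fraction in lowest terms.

Row minima are 15 and 15, so the attacker's maximin is 15; column maxima are 22 and 23, so the defender's minimax is 22. These differ, so the equilibrium is in mixed strategies.
Let the attacker play s1 with probability p. The defender is indifferent when 22p + 15(1−p) = 15p + 23(1−p), giving p = 8/15.

8/15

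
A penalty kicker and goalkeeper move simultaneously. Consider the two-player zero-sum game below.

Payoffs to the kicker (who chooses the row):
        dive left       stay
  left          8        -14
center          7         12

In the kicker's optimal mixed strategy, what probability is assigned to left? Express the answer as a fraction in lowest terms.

5/27

Row minima are -14 and 7, so the kicker's maximin is 7; column maxima are 8 and 12, so the goalkeeper's minimax is 8. These differ, so the equilibrium is in mixed strategies.
Let the kicker play left with probability p. The goalkeeper is indifferent when 8p + 7(1−p) = −14p + 12(1−p), giving p = 5/27.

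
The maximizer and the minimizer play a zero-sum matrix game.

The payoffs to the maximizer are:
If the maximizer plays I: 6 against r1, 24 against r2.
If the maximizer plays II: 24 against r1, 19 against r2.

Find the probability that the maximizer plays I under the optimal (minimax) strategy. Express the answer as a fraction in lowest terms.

5/23

Row minima are 6 and 19, so the maximizer's maximin is 19; column maxima are 24 and 24, so the minimizer's minimax is 24. These differ, so the equilibrium is in mixed strategies.
Let the maximizer play I with probability p. The minimizer is indifferent when 6p + 24(1−p) = 24p + 19(1−p), giving p = 5/23.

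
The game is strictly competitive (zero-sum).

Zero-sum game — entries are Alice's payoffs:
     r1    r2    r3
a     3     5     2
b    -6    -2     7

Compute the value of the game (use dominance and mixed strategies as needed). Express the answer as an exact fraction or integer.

Column r2 is strictly dominated by r1 for Bob (it gives Alice more in every row).
The remaining 2×2 game on (a, b) × (r1, r3) has no saddle point. Let Alice play a with probability p; indifference gives 3p − 6(1−p) = 2p + 7(1−p), so p = 13/14.
Similarly Bob's optimal q on r1 is 5/14, and the value is 3·(5/14) + (2)·(9/14) = 33/14.

33/14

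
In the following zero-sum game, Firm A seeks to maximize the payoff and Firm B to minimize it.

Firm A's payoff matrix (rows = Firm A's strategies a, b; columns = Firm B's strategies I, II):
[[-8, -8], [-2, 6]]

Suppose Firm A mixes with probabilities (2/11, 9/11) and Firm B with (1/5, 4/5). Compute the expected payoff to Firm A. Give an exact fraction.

118/55

Against (1/5, 4/5), each row's expected payoff is a: -8; b: 22/5.
Taking the (2/11, 9/11)-weighted average: (2/11)·(-8) + (9/11)·(22/5) = 118/55.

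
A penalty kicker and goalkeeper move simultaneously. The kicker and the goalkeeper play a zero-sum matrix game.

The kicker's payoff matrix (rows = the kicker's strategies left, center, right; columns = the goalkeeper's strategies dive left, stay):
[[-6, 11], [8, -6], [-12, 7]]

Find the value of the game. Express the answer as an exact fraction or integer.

52/31

Row right is strictly dominated by row left, so the kicker never plays it.
The remaining 2×2 game on (left, center) × (dive left, stay) has no saddle point. Let the kicker play left with probability p; indifference gives −6p + 8(1−p) = 11p − 6(1−p), so p = 14/31.
Similarly the goalkeeper's optimal q on dive left is 17/31, and the value is -6·(17/31) + (11)·(14/31) = 52/31.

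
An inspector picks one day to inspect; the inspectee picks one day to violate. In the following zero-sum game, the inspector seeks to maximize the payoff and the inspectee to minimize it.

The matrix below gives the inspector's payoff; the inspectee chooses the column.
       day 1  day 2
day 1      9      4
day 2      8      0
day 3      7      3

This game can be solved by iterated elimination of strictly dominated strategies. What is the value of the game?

Row day 2 is strictly dominated by row day 1 (9>8, 4>0); eliminate day 2.
Column day 1 is strictly dominated by day 2 for the inspectee (4<9, 3<7); eliminate day 1.
Row day 3 is strictly dominated by row day 1 (4>3); eliminate day 3.
Only (day 1, day 2) remains, with payoff 4.

4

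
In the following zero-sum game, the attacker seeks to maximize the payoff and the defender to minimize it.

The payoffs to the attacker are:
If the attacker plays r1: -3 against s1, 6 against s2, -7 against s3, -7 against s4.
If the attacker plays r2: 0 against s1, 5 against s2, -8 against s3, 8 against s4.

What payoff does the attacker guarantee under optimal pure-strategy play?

Row minima: -7, -8 → the attacker's maximin is -7.
Column maxima: 0, 6, -7, 8 → the defender's minimax is -7.
They coincide at (r1, s3), so the value is -7.

-7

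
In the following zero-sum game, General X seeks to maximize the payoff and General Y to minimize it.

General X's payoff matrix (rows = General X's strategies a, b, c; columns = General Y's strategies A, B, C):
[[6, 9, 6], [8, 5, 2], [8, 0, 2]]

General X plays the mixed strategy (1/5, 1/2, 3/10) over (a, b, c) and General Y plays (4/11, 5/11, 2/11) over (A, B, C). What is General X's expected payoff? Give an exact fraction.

115/22

Against (4/11, 5/11, 2/11), each row's expected payoff is a: 81/11; b: 61/11; c: 36/11.
Taking the (1/5, 1/2, 3/10)-weighted average: (1/5)·(81/11) + (1/2)·(61/11) + (3/10)·(36/11) = 115/22.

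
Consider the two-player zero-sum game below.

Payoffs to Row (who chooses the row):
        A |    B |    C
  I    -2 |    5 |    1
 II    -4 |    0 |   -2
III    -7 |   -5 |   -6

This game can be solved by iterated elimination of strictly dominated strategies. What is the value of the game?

Row II is strictly dominated by row I (-2>-4, 5>0, 1>-2); eliminate II.
Row III is strictly dominated by row I (-2>-7, 5>-5, 1>-6); eliminate III.
Column C is strictly dominated by A for Column (-2<1); eliminate C.
Column B is strictly dominated by A for Column (-2<5); eliminate B.
Only (I, A) remains, with payoff -2.

-2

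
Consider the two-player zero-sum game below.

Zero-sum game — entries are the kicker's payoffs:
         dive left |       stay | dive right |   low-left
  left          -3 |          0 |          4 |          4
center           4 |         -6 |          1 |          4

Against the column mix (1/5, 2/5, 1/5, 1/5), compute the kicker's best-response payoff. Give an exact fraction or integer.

1

left: (-3)·(1/5) + (0)·(2/5) + (4)·(1/5) + (4)·(1/5) = 1.
center: (4)·(1/5) + (-6)·(2/5) + (1)·(1/5) + (4)·(1/5) = -3/5.
The best pure response is left with expected payoff 1.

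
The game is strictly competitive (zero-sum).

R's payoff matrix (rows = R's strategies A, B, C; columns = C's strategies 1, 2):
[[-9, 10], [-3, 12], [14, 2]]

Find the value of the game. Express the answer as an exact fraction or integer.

58/9

Row A is strictly dominated by row B, so R never plays it.
The remaining 2×2 game on (B, C) × (1, 2) has no saddle point. Let R play B with probability p; indifference gives −3p + 14(1−p) = 12p + 2(1−p), so p = 4/9.
Similarly C's optimal q on 1 is 10/27, and the value is -3·(10/27) + (12)·(17/27) = 58/9.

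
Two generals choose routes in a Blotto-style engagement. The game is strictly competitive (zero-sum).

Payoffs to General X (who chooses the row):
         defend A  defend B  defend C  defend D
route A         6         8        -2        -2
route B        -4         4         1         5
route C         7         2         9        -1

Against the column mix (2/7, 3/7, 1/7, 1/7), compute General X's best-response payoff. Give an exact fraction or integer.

route A: (6)·(2/7) + (8)·(3/7) + (-2)·(1/7) + (-2)·(1/7) = 32/7.
route B: (-4)·(2/7) + (4)·(3/7) + (1)·(1/7) + (5)·(1/7) = 10/7.
route C: (7)·(2/7) + (2)·(3/7) + (9)·(1/7) + (-1)·(1/7) = 4.
The best pure response is route A with expected payoff 32/7.

32/7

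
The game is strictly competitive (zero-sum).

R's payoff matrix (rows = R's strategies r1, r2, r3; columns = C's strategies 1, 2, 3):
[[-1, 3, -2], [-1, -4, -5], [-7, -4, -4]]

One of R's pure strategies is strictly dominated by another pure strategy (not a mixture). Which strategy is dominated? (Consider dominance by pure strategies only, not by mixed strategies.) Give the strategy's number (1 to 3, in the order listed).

Compare r3 with r1: -1 > -7, 3 > -4, -2 > -4.
So r1 strictly dominates r3 for R; r3 is strictly dominated.

3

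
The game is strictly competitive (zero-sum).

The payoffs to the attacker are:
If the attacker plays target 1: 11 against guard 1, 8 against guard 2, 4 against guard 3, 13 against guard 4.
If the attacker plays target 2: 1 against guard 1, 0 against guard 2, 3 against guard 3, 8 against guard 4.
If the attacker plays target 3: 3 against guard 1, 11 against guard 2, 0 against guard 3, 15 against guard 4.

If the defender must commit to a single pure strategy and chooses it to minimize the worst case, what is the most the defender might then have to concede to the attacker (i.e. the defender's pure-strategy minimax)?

4

The worst case (largest entry) in each column is guard 1: 11, guard 2: 11, guard 3: 4, guard 4: 15.
The best (smallest) of these is 4.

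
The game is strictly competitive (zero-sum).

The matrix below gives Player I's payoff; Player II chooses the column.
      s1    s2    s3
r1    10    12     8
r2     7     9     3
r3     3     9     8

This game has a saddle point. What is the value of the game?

Row minima: 8, 3, 3 → Player I's maximin is 8.
Column maxima: 10, 12, 8 → Player II's minimax is 8.
They coincide at (r1, s3), so the value is 8.

8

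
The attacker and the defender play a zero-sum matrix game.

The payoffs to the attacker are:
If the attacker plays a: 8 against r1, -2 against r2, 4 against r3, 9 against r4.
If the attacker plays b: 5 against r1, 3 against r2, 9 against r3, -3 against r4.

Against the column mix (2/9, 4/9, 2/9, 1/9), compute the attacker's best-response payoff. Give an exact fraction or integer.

37/9

a: (8)·(2/9) + (-2)·(4/9) + (4)·(2/9) + (9)·(1/9) = 25/9.
b: (5)·(2/9) + (3)·(4/9) + (9)·(2/9) + (-3)·(1/9) = 37/9.
The best pure response is b with expected payoff 37/9.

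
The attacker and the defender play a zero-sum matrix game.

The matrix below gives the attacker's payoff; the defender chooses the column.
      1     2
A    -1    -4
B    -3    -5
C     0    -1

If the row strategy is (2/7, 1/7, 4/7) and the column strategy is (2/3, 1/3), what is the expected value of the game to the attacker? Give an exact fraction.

Against (2/3, 1/3), each row's expected payoff is A: -2; B: -11/3; C: -1/3.
Taking the (2/7, 1/7, 4/7)-weighted average: (2/7)·(-2) + (1/7)·(-11/3) + (4/7)·(-1/3) = -9/7.

-9/7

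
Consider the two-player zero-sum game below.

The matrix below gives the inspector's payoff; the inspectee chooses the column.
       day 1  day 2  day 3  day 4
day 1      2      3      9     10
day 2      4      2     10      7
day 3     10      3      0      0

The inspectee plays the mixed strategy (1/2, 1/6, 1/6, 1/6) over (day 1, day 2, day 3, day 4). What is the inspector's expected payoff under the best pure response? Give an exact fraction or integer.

day 1: (2)·(1/2) + (3)·(1/6) + (9)·(1/6) + (10)·(1/6) = 14/3.
day 2: (4)·(1/2) + (2)·(1/6) + (10)·(1/6) + (7)·(1/6) = 31/6.
day 3: (10)·(1/2) + (3)·(1/6) + (0)·(1/6) + (0)·(1/6) = 11/2.
The best pure response is day 3 with expected payoff 11/2.

11/2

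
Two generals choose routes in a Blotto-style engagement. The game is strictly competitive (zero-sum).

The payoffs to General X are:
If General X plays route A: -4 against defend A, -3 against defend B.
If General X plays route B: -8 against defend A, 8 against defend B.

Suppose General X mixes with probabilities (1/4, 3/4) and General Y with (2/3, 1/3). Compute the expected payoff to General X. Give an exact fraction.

Against (2/3, 1/3), each row's expected payoff is route A: -11/3; route B: -8/3.
Taking the (1/4, 3/4)-weighted average: (1/4)·(-11/3) + (3/4)·(-8/3) = -35/12.

-35/12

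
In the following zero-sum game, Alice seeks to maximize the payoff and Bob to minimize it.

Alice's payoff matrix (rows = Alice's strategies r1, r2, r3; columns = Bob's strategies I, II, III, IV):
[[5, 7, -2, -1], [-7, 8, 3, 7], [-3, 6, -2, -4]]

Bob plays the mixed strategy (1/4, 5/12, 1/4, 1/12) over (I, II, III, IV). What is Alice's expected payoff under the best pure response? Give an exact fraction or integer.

43/12

r1: (5)·(1/4) + (7)·(5/12) + (-2)·(1/4) + (-1)·(1/12) = 43/12.
r2: (-7)·(1/4) + (8)·(5/12) + (3)·(1/4) + (7)·(1/12) = 35/12.
r3: (-3)·(1/4) + (6)·(5/12) + (-2)·(1/4) + (-4)·(1/12) = 11/12.
The best pure response is r1 with expected payoff 43/12.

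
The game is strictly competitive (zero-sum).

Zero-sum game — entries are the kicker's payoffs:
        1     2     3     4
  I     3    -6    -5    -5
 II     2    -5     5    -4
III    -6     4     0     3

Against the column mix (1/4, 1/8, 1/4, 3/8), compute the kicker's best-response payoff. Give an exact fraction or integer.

1/8

I: (3)·(1/4) + (-6)·(1/8) + (-5)·(1/4) + (-5)·(3/8) = -25/8.
II: (2)·(1/4) + (-5)·(1/8) + (5)·(1/4) + (-4)·(3/8) = -3/8.
III: (-6)·(1/4) + (4)·(1/8) + (0)·(1/4) + (3)·(3/8) = 1/8.
The best pure response is III with expected payoff 1/8.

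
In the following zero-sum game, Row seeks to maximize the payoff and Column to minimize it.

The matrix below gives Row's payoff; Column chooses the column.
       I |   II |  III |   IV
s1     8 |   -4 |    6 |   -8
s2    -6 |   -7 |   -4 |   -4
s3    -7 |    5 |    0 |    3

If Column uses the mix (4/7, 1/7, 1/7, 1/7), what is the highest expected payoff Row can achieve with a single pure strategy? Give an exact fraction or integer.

26/7

s1: (8)·(4/7) + (-4)·(1/7) + (6)·(1/7) + (-8)·(1/7) = 26/7.
s2: (-6)·(4/7) + (-7)·(1/7) + (-4)·(1/7) + (-4)·(1/7) = -39/7.
s3: (-7)·(4/7) + (5)·(1/7) + (0)·(1/7) + (3)·(1/7) = -20/7.
The best pure response is s1 with expected payoff 26/7.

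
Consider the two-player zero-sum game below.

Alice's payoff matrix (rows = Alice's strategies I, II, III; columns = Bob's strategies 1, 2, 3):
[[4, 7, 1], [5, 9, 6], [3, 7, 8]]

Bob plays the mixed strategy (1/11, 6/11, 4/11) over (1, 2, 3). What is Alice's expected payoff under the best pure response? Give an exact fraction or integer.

83/11

I: (4)·(1/11) + (7)·(6/11) + (1)·(4/11) = 50/11.
II: (5)·(1/11) + (9)·(6/11) + (6)·(4/11) = 83/11.
III: (3)·(1/11) + (7)·(6/11) + (8)·(4/11) = 7.
The best pure response is II with expected payoff 83/11.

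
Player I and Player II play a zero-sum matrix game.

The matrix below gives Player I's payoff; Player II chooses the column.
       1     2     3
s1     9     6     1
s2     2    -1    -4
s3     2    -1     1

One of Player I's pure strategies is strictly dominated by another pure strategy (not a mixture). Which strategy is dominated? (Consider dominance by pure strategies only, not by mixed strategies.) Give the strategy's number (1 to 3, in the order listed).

2

Compare s2 with s1: 9 > 2, 6 > -1, 1 > -4.
So s1 strictly dominates s2 for Player I; s2 is strictly dominated.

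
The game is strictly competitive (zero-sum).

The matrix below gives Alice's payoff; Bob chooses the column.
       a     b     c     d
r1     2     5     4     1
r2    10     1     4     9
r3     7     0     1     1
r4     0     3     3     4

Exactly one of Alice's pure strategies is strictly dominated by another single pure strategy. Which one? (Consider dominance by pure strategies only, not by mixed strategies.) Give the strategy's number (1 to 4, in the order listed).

3

Compare r3 with r2: 10 > 7, 1 > 0, 4 > 1, 9 > 1.
So r2 strictly dominates r3 for Alice; r3 is strictly dominated.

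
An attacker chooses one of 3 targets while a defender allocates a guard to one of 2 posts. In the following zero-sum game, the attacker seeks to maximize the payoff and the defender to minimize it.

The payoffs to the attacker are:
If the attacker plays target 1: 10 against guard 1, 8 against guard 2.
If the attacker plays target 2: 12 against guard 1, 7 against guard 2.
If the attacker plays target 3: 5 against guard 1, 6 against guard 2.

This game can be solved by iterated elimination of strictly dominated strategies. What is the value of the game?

8

Row target 3 is strictly dominated by row target 1 (10>5, 8>6); eliminate target 3.
Column guard 1 is strictly dominated by guard 2 for the defender (8<10, 7<12); eliminate guard 1.
Row target 2 is strictly dominated by row target 1 (8>7); eliminate target 2.
Only (target 1, guard 2) remains, with payoff 8.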